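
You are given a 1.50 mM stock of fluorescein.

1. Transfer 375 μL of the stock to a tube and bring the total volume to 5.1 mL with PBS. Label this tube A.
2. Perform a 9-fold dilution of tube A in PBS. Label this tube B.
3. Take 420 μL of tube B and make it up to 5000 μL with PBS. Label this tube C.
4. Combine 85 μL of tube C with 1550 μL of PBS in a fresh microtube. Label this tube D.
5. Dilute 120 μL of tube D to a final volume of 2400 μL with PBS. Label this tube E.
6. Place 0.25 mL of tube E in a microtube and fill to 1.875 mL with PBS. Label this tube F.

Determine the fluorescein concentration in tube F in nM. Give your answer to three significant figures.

0.357 nM

Step 1: 375 μL brought to 5.1 mL → factor 5100/375 = 13.6
Step 2: 9-fold → factor 9
Step 3: 420 μL brought to 5000 μL → factor 5000/420 = 11.905
Step 4: 85 μL + 1550 μL = 1635 μL total → factor 1635/85 = 19.235
Step 5: 120 μL brought to 2400 μL → factor 2400/120 = 20
Step 6: 0.25 mL brought to 1.875 mL → factor 1.875/0.25 = 7.5
Overall dilution factor = 13.6 × 9 × 11.905 × 19.235 × 20 × 7.5 = 4.2043 × 10^6
Final = 1.50 mM / 4.2043 × 10^6 = 3.568 × 10^-7 mM = 0.357 nM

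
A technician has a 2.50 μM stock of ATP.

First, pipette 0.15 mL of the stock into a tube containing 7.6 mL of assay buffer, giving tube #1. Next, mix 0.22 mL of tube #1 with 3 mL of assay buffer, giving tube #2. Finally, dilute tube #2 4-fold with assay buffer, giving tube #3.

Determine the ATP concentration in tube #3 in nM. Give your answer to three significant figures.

0.826 nM

Step 1: 0.15 mL + 7.6 mL = 7.75 mL total → factor 7.75/0.15 = 51.667
Step 2: 0.22 mL + 3 mL = 3.22 mL total → factor 3.22/0.22 = 14.636
Step 3: 4-fold → factor 4
Overall dilution factor = 51.667 × 14.636 × 4 = 3024.8
Final = 2.50 μM / 3024.8 = 0.0008265 μM = 0.826 nM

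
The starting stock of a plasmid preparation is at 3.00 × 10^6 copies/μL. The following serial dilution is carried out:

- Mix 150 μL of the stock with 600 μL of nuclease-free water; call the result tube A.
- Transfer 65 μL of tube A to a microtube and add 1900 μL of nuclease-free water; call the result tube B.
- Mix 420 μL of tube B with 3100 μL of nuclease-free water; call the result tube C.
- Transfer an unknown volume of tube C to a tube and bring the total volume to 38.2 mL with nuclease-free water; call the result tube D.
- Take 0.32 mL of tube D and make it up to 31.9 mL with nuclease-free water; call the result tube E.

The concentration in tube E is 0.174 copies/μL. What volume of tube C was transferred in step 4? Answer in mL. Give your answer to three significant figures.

Step 1: 150 μL + 600 μL = 750 μL total → factor 750/150 = 5
Step 2: 65 μL + 1900 μL = 1965 μL total → factor 1965/65 = 30.231
Step 3: 420 μL + 3100 μL = 3520 μL total → factor 3520/420 = 8.381
Step 4: v brought to 38.2 mL → factor = 38.2 mL/v
Step 5: 0.32 mL brought to 31.9 mL → factor 31.9/0.32 = 99.688
Product of known-step factors = 1.2629 × 10^5
Overall factor = 3.00 × 10^6 copies/μL / (0.174 copies/μL) = 1.7241 × 10^7
Step-4 factor = 1.7241 × 10^7 / 1.2629 × 10^5 = 136.53
v = 38.2 mL / 136.53 = 0.280 mL

0.280 mL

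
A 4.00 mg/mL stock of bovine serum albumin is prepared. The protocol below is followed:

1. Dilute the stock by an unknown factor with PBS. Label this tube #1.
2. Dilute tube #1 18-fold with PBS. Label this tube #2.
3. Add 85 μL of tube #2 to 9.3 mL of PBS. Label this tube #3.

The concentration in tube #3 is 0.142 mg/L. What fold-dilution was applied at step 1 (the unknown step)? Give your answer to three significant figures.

14.2-fold

Step 1: unknown factor x
Step 2: 18-fold → factor 18
Step 3: 85 μL + 9.3 mL = 9385 μL total → factor 9385/85 = 110.41
Product of known-step factors = 1987.4
Overall factor = 4.00 mg/mL / (0.142 mg/L) = 28169
x = 28169 / 1987.4 = 14.2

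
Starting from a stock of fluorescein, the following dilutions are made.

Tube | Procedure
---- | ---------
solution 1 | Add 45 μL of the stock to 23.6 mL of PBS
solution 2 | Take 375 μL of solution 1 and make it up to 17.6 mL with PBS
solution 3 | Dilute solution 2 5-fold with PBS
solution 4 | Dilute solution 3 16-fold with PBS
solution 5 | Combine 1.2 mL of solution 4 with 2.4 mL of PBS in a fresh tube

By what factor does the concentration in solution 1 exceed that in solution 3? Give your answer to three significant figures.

235

Step 1: 45 μL + 23.6 mL = 23645 μL total → factor 23645/45 = 525.44
Step 2: 375 μL brought to 17.6 mL → factor 17600/375 = 46.933
Step 3: 5-fold → factor 5
Dilution factor to solution 1 = 525.44; to solution 3 = 1.233 × 10^5
[solution 1]/[solution 3] = (factor to solution 3)/(factor to solution 1) = 1.233 × 10^5/525.44 = 235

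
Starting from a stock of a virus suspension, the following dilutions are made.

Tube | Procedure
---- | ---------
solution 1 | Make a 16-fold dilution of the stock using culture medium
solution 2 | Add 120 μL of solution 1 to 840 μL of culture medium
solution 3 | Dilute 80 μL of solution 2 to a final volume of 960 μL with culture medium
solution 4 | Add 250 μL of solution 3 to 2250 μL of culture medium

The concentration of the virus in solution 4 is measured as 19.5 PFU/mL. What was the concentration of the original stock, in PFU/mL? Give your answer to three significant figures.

Step 1: 16-fold → factor 16
Step 2: 120 μL + 840 μL = 960 μL total → factor 960/120 = 8
Step 3: 80 μL brought to 960 μL → factor 960/80 = 12
Step 4: 250 μL + 2250 μL = 2500 μL total → factor 2500/250 = 10
Overall dilution factor = 16 × 8 × 12 × 10 = 15360
Stock = 19.5 PFU/mL × 15360 = 3.00 × 10^5 PFU/mL

3.00 × 10^5 PFU/mL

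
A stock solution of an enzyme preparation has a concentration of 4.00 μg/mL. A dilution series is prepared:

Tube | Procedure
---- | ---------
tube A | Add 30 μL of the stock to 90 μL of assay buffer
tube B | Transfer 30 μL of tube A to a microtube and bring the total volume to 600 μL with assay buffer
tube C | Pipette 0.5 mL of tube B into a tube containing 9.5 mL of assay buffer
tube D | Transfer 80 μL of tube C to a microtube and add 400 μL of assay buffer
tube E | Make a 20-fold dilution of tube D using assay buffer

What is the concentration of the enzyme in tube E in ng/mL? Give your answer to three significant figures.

0.0208 ng/mL

Step 1: 30 μL + 90 μL = 120 μL total → factor 120/30 = 4
Step 2: 30 μL brought to 600 μL → factor 600/30 = 20
Step 3: 0.5 mL + 9.5 mL = 10 mL total → factor 10/0.5 = 20
Step 4: 80 μL + 400 μL = 480 μL total → factor 480/80 = 6
Step 5: 20-fold → factor 20
Overall dilution factor = 4 × 20 × 20 × 6 × 20 = 1.92 × 10^5
Final = 4.00 μg/mL / 1.92 × 10^5 = 2.083 × 10^-5 μg/mL = 0.0208 ng/mL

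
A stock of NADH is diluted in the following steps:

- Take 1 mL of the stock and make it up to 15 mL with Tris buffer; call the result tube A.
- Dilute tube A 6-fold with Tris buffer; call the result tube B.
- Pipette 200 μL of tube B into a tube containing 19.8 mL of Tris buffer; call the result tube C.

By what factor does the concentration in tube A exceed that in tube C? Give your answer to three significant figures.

600

Step 1: 1 mL brought to 15 mL → factor 15/1 = 15
Step 2: 6-fold → factor 6
Step 3: 200 μL + 19.8 mL = 20000 μL total → factor 20000/200 = 100
Dilution factor to tube A = 15; to tube C = 9000
[tube A]/[tube C] = (factor to tube C)/(factor to tube A) = 9000/15 = 600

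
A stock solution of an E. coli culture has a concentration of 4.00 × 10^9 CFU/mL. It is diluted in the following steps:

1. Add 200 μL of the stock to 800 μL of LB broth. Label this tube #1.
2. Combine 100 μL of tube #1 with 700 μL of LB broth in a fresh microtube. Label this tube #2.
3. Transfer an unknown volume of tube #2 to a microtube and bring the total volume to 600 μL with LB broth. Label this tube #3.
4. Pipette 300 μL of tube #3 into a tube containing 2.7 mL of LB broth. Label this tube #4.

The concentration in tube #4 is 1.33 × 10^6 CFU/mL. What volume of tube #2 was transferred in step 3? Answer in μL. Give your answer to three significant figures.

Step 1: 200 μL + 800 μL = 1000 μL total → factor 1000/200 = 5
Step 2: 100 μL + 700 μL = 800 μL total → factor 800/100 = 8
Step 3: v brought to 600 μL → factor = 600 μL/v
Step 4: 300 μL + 2.7 mL = 3000 μL total → factor 3000/300 = 10
Product of known-step factors = 400
Overall factor = 4.00 × 10^9 CFU/mL / (1.33 × 10^6 CFU/mL) = 3007.5
Step-3 factor = 3007.5 / 400 = 7.5188
v = 600 μL / 7.5188 = 79.8 μL

79.8 μL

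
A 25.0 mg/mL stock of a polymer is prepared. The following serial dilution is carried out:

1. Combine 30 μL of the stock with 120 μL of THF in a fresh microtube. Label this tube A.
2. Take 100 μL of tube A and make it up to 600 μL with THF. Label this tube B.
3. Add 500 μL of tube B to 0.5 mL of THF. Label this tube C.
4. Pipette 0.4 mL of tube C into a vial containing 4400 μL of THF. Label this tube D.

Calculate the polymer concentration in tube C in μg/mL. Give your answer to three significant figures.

Step 1: 30 μL + 120 μL = 150 μL total → factor 150/30 = 5
Step 2: 100 μL brought to 600 μL → factor 600/100 = 6
Step 3: 500 μL + 0.5 mL = 1000 μL total → factor 1000/500 = 2
Dilution factor through tube C = 5 × 6 × 2 = 60
[tube C] = 25.0 mg/mL / 60 = 0.4167 mg/mL = 417 μg/mL

417 μg/mL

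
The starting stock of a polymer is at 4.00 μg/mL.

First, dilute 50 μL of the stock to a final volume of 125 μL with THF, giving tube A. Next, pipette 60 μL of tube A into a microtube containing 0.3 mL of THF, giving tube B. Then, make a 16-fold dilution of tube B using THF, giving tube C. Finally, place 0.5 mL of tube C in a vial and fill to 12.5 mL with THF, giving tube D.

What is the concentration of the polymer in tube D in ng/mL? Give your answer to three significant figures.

0.667 ng/mL

Step 1: 50 μL brought to 125 μL → factor 125/50 = 2.5
Step 2: 60 μL + 0.3 mL = 360 μL total → factor 360/60 = 6
Step 3: 16-fold → factor 16
Step 4: 0.5 mL brought to 12.5 mL → factor 12.5/0.5 = 25
Overall dilution factor = 2.5 × 6 × 16 × 25 = 6000
Final = 4.00 μg/mL / 6000 = 0.0006667 μg/mL = 0.667 ng/mL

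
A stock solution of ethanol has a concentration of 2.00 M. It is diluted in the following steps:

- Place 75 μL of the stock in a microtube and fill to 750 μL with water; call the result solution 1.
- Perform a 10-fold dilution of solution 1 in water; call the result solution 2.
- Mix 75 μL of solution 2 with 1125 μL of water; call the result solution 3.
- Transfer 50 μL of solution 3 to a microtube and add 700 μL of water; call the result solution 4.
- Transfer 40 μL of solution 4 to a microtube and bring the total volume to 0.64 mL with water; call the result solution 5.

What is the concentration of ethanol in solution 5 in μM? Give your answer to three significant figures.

Step 1: 75 μL brought to 750 μL → factor 750/75 = 10
Step 2: 10-fold → factor 10
Step 3: 75 μL + 1125 μL = 1200 μL total → factor 1200/75 = 16
Step 4: 50 μL + 700 μL = 750 μL total → factor 750/50 = 15
Step 5: 40 μL brought to 0.64 mL → factor 640/40 = 16
Overall dilution factor = 10 × 10 × 16 × 15 × 16 = 3.84 × 10^5
Final = 2.00 M / 3.84 × 10^5 = 5.208 × 10^-6 M = 5.21 μM

5.21 μM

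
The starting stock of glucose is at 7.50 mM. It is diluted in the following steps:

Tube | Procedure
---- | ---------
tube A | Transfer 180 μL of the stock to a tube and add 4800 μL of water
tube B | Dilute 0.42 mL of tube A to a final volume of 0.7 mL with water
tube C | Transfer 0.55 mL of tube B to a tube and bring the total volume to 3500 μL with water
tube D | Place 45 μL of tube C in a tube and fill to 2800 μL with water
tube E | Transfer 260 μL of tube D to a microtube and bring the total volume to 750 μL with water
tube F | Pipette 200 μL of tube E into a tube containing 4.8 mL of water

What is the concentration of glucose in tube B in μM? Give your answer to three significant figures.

Step 1: 180 μL + 4800 μL = 4980 μL total → factor 4980/180 = 27.667
Step 2: 0.42 mL brought to 0.7 mL → factor 0.7/0.42 = 1.6667
Dilution factor through tube B = 27.667 × 1.6667 = 46.111
[tube B] = 7.50 mM / 46.111 = 0.1627 mM = 163 μM

163 μM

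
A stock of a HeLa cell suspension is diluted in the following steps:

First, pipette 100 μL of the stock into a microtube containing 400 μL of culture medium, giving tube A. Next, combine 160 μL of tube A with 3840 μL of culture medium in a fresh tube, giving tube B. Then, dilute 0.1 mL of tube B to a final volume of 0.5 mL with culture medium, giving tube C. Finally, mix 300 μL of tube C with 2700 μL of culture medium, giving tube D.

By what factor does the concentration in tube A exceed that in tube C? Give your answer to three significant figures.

125

Step 1: 100 μL + 400 μL = 500 μL total → factor 500/100 = 5
Step 2: 160 μL + 3840 μL = 4000 μL total → factor 4000/160 = 25
Step 3: 0.1 mL brought to 0.5 mL → factor 0.5/0.1 = 5
Dilution factor to tube A = 5; to tube C = 625
[tube A]/[tube C] = (factor to tube C)/(factor to tube A) = 625/5 = 125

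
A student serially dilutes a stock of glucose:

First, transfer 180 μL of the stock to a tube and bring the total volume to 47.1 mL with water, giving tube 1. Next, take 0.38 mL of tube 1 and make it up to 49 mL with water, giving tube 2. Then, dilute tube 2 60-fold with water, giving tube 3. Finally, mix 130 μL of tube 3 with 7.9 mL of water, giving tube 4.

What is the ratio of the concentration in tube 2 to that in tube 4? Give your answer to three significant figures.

3.71 × 10^3

Step 1: 180 μL brought to 47.1 mL → factor 47100/180 = 261.67
Step 2: 0.38 mL brought to 49 mL → factor 49/0.38 = 128.95
Step 3: 60-fold → factor 60
Step 4: 130 μL + 7.9 mL = 8030 μL total → factor 8030/130 = 61.769
Dilution factor to tube 2 = 33741; to tube 4 = 1.2505 × 10^8
[tube 2]/[tube 4] = (factor to tube 4)/(factor to tube 2) = 1.2505 × 10^8/33741 = 3.71 × 10^3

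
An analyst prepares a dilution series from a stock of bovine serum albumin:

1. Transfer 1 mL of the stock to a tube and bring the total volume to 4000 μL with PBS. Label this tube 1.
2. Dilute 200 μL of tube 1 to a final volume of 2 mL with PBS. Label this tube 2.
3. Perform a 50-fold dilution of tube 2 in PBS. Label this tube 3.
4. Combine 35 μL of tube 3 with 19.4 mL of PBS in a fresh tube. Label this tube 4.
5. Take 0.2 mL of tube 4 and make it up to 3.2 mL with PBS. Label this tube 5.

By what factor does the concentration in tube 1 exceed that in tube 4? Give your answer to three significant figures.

Step 1: 1 mL brought to 4000 μL → factor 4/1 = 4
Step 2: 200 μL brought to 2 mL → factor 2000/200 = 10
Step 3: 50-fold → factor 50
Step 4: 35 μL + 19.4 mL = 19435 μL total → factor 19435/35 = 555.29
Dilution factor to tube 1 = 4; to tube 4 = 1.1106 × 10^6
[tube 1]/[tube 4] = (factor to tube 4)/(factor to tube 1) = 1.1106 × 10^6/4 = 2.78 × 10^5

2.78 × 10^5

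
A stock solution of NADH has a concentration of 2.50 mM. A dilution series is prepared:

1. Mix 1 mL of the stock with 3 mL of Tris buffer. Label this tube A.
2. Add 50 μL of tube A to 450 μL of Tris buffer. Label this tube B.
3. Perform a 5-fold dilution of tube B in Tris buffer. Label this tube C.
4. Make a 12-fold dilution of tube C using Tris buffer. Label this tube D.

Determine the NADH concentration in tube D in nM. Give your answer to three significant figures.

Step 1: 1 mL + 3 mL = 4 mL total → factor 4/1 = 4
Step 2: 50 μL + 450 μL = 500 μL total → factor 500/50 = 10
Step 3: 5-fold → factor 5
Step 4: 12-fold → factor 12
Overall dilution factor = 4 × 10 × 5 × 12 = 2400
Final = 2.50 mM / 2400 = 0.001042 mM = 1.04 × 10^3 nM

1.04 × 10^3 nM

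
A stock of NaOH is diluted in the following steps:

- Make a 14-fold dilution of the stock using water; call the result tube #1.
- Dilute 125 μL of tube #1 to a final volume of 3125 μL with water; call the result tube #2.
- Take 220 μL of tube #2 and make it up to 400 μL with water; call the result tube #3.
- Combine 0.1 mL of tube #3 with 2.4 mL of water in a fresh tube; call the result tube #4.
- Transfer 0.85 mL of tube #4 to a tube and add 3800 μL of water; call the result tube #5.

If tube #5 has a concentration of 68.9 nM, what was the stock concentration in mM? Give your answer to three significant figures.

6.00 mM

Step 1: 14-fold → factor 14
Step 2: 125 μL brought to 3125 μL → factor 3125/125 = 25
Step 3: 220 μL brought to 400 μL → factor 400/220 = 1.8182
Step 4: 0.1 mL + 2.4 mL = 2.5 mL total → factor 2.5/0.1 = 25
Step 5: 0.85 mL + 3800 μL = 4.65 mL total → factor 4.65/0.85 = 5.4706
Overall dilution factor = 14 × 25 × 1.8182 × 25 × 5.4706 = 87032
Stock = 68.9 nM × 87032 = 5.997 × 10^6 nM = 6.00 mM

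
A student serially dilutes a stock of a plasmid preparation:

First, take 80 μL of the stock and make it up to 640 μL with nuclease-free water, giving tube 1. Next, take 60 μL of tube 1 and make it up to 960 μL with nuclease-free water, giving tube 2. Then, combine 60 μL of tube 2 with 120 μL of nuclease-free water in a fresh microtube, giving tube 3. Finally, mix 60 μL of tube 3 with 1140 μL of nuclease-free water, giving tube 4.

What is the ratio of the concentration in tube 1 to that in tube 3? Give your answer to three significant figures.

48.0

Step 1: 80 μL brought to 640 μL → factor 640/80 = 8
Step 2: 60 μL brought to 960 μL → factor 960/60 = 16
Step 3: 60 μL + 120 μL = 180 μL total → factor 180/60 = 3
Dilution factor to tube 1 = 8; to tube 3 = 384
[tube 1]/[tube 3] = (factor to tube 3)/(factor to tube 1) = 384/8 = 48.0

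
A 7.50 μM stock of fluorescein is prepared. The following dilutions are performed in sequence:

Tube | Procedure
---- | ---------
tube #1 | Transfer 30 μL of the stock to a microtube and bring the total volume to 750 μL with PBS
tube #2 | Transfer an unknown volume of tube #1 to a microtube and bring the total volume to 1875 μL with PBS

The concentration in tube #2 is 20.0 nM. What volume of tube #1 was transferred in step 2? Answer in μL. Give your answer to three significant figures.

Step 1: 30 μL brought to 750 μL → factor 750/30 = 25
Step 2: v brought to 1875 μL → factor = 1875 μL/v
Product of known-step factors = 25
Overall factor = 7.50 μM / (20.0 nM) = 375
Step-2 factor = 375 / 25 = 15
v = 1875 μL / 15 = 125 μL

125 μL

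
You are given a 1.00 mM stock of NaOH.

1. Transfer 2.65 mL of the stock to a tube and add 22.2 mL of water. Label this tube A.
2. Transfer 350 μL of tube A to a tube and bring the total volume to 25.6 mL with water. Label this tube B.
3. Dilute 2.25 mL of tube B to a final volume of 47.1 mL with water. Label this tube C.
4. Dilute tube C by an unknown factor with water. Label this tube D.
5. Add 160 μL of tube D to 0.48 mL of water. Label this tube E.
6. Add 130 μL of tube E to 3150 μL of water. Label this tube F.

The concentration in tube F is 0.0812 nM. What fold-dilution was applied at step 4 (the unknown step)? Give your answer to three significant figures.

8.50-fold

Step 1: 2.65 mL + 22.2 mL = 24.85 mL total → factor 24.85/2.65 = 9.3774
Step 2: 350 μL brought to 25.6 mL → factor 25600/350 = 73.143
Step 3: 2.25 mL brought to 47.1 mL → factor 47.1/2.25 = 20.933
Step 4: unknown factor x
Step 5: 160 μL + 0.48 mL = 640 μL total → factor 640/160 = 4
Step 6: 130 μL + 3150 μL = 3280 μL total → factor 3280/130 = 25.231
Product of known-step factors = 1.449 × 10^6
Overall factor = 1.00 mM / (0.0812 nM) = 1.2315 × 10^7
x = 1.2315 × 10^7 / 1.449 × 10^6 = 8.50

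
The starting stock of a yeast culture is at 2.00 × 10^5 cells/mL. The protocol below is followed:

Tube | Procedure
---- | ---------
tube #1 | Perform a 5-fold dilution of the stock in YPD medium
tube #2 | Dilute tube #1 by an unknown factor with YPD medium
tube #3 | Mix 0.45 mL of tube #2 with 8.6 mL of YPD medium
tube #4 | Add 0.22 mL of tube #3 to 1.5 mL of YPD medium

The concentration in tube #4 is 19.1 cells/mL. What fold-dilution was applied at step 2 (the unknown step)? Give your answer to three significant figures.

Step 1: 5-fold → factor 5
Step 2: unknown factor x
Step 3: 0.45 mL + 8.6 mL = 9.05 mL total → factor 9.05/0.45 = 20.111
Step 4: 0.22 mL + 1.5 mL = 1.72 mL total → factor 1.72/0.22 = 7.8182
Product of known-step factors = 786.16
Overall factor = 2.00 × 10^5 cells/mL / (19.1 cells/mL) = 10471
x = 10471 / 786.16 = 13.3

13.3-fold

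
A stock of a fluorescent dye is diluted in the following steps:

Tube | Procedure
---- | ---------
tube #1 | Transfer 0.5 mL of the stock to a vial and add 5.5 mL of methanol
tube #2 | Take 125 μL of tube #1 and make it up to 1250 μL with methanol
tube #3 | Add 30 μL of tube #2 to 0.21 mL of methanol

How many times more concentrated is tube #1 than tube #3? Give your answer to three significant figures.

Step 1: 0.5 mL + 5.5 mL = 6 mL total → factor 6/0.5 = 12
Step 2: 125 μL brought to 1250 μL → factor 1250/125 = 10
Step 3: 30 μL + 0.21 mL = 240 μL total → factor 240/30 = 8
Dilution factor to tube #1 = 12; to tube #3 = 960
[tube #1]/[tube #3] = (factor to tube #3)/(factor to tube #1) = 960/12 = 80.0

80.0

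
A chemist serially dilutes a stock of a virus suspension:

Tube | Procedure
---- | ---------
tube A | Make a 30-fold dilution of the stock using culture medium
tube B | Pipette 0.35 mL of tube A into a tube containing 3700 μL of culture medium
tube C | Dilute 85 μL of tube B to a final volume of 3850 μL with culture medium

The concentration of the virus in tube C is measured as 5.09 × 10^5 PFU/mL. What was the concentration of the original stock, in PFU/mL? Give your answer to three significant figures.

Step 1: 30-fold → factor 30
Step 2: 0.35 mL + 3700 μL = 4.05 mL total → factor 4.05/0.35 = 11.571
Step 3: 85 μL brought to 3850 μL → factor 3850/85 = 45.294
Overall dilution factor = 30 × 11.571 × 45.294 = 15724
Stock = 5.09 × 10^5 PFU/mL × 15724 = 8.00 × 10^9 PFU/mL

8.00 × 10^9 PFU/mL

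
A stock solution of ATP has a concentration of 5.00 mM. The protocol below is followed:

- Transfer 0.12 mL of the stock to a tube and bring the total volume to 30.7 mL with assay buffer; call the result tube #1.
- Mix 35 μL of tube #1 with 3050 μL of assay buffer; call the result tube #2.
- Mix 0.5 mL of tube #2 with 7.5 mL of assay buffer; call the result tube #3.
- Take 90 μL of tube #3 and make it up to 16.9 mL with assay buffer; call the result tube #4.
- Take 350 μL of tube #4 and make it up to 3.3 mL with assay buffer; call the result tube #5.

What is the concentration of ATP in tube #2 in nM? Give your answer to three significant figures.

222 nM

Step 1: 0.12 mL brought to 30.7 mL → factor 30.7/0.12 = 255.83
Step 2: 35 μL + 3050 μL = 3085 μL total → factor 3085/35 = 88.143
Dilution factor through tube #2 = 255.83 × 88.143 = 22550
[tube #2] = 5.00 mM / 22550 = 0.0002217 mM = 222 nM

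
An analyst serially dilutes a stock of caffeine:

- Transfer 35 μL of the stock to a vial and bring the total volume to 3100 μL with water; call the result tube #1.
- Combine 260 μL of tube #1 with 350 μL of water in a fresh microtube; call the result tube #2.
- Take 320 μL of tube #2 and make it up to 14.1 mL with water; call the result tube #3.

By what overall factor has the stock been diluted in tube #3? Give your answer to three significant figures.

Step 1: 35 μL brought to 3100 μL → factor 3100/35 = 88.571
Step 2: 260 μL + 350 μL = 610 μL total → factor 610/260 = 2.3462
Step 3: 320 μL brought to 14.1 mL → factor 14100/320 = 44.062
Overall dilution factor = 88.571 × 2.3462 × 44.062 = 9156.3

9.16 × 10^3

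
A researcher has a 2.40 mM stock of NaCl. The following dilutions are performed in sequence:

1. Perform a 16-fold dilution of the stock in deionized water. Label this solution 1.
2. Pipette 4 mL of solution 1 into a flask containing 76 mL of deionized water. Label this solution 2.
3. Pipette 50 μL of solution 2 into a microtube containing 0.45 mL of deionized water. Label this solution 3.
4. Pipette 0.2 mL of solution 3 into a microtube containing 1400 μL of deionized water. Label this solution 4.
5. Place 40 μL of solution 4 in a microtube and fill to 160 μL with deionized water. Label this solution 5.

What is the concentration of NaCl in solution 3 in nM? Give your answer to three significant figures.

750 nM

Step 1: 16-fold → factor 16
Step 2: 4 mL + 76 mL = 80 mL total → factor 80/4 = 20
Step 3: 50 μL + 0.45 mL = 500 μL total → factor 500/50 = 10
Dilution factor through solution 3 = 16 × 20 × 10 = 3200
[solution 3] = 2.40 mM / 3200 = 0.0007500 mM = 750 nM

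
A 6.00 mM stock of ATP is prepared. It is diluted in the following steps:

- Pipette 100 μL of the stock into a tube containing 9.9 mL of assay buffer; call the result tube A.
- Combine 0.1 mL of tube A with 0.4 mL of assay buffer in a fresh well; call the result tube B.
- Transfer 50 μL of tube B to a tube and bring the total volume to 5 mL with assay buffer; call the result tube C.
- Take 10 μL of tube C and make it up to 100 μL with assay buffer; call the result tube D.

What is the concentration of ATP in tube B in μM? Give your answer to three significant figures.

Step 1: 100 μL + 9.9 mL = 10000 μL total → factor 10000/100 = 100
Step 2: 0.1 mL + 0.4 mL = 0.5 mL total → factor 0.5/0.1 = 5
Dilution factor through tube B = 100 × 5 = 500
[tube B] = 6.00 mM / 500 = 0.01200 mM = 12.0 μM

12.0 μM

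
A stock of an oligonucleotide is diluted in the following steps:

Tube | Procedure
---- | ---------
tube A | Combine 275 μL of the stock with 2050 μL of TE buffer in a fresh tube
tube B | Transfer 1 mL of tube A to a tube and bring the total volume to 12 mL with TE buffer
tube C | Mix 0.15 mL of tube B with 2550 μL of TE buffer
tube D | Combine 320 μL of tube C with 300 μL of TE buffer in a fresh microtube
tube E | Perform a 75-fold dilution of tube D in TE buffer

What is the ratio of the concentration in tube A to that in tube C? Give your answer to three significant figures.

216

Step 1: 275 μL + 2050 μL = 2325 μL total → factor 2325/275 = 8.4545
Step 2: 1 mL brought to 12 mL → factor 12/1 = 12
Step 3: 0.15 mL + 2550 μL = 2.7 mL total → factor 2.7/0.15 = 18
Dilution factor to tube A = 8.4545; to tube C = 1826.2
[tube A]/[tube C] = (factor to tube C)/(factor to tube A) = 1826.2/8.4545 = 216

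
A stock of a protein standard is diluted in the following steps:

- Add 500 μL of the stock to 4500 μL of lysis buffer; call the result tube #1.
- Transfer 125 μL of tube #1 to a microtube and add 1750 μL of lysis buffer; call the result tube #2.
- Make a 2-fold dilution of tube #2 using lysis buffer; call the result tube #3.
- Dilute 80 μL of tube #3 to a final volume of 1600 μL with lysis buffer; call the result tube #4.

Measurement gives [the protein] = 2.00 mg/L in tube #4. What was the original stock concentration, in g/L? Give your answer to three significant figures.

Step 1: 500 μL + 4500 μL = 5000 μL total → factor 5000/500 = 10
Step 2: 125 μL + 1750 μL = 1875 μL total → factor 1875/125 = 15
Step 3: 2-fold → factor 2
Step 4: 80 μL brought to 1600 μL → factor 1600/80 = 20
Overall dilution factor = 10 × 15 × 2 × 20 = 6000
Stock = 2.00 mg/L × 6000 = 1.200 × 10^4 mg/L = 12.0 g/L

12.0 g/L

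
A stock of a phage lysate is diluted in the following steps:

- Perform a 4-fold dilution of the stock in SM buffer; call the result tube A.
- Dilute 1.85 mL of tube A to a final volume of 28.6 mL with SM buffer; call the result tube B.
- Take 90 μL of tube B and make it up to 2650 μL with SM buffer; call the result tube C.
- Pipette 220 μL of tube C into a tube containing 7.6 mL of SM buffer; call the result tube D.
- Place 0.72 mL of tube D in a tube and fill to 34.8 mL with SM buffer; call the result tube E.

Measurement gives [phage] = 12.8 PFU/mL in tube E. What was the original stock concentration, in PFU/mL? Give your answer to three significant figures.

Step 1: 4-fold → factor 4
Step 2: 1.85 mL brought to 28.6 mL → factor 28.6/1.85 = 15.459
Step 3: 90 μL brought to 2650 μL → factor 2650/90 = 29.444
Step 4: 220 μL + 7.6 mL = 7820 μL total → factor 7820/220 = 35.545
Step 5: 0.72 mL brought to 34.8 mL → factor 34.8/0.72 = 48.333
Overall dilution factor = 4 × 15.459 × 29.444 × 35.545 × 48.333 = 3.1282 × 10^6
Stock = 12.8 PFU/mL × 3.1282 × 10^6 = 4.00 × 10^7 PFU/mL

4.00 × 10^7 PFU/mL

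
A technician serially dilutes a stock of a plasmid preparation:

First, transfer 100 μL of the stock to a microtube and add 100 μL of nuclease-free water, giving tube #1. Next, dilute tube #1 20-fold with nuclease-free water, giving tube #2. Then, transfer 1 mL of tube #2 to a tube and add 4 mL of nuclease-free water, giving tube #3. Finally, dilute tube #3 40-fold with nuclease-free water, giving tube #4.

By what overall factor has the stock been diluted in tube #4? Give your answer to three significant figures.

8.00 × 10^3

Step 1: 100 μL + 100 μL = 200 μL total → factor 200/100 = 2
Step 2: 20-fold → factor 20
Step 3: 1 mL + 4 mL = 5 mL total → factor 5/1 = 5
Step 4: 40-fold → factor 40
Overall dilution factor = 2 × 20 × 5 × 40 = 8000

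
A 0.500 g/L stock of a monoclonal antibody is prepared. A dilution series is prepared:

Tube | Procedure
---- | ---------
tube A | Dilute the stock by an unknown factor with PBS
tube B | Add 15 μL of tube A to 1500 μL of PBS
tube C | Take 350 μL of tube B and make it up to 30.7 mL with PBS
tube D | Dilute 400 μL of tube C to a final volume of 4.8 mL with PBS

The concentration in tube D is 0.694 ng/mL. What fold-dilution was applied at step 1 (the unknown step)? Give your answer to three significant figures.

6.78-fold

Step 1: unknown factor x
Step 2: 15 μL + 1500 μL = 1515 μL total → factor 1515/15 = 101
Step 3: 350 μL brought to 30.7 mL → factor 30700/350 = 87.714
Step 4: 400 μL brought to 4.8 mL → factor 4800/400 = 12
Product of known-step factors = 1.0631 × 10^5
Overall factor = 0.500 g/L / (0.694 ng/mL) = 7.2046 × 10^5
x = 7.2046 × 10^5 / 1.0631 × 10^5 = 6.78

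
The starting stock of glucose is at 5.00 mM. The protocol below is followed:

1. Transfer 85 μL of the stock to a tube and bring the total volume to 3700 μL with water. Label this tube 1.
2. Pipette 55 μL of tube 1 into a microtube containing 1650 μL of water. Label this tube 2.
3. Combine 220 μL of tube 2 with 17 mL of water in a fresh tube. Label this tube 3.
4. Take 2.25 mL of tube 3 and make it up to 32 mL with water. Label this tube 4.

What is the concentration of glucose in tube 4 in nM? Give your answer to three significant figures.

Step 1: 85 μL brought to 3700 μL → factor 3700/85 = 43.529
Step 2: 55 μL + 1650 μL = 1705 μL total → factor 1705/55 = 31
Step 3: 220 μL + 17 mL = 17220 μL total → factor 17220/220 = 78.273
Step 4: 2.25 mL brought to 32 mL → factor 32/2.25 = 14.222
Overall dilution factor = 43.529 × 31 × 78.273 × 14.222 = 1.5022 × 10^6
Final = 5.00 mM / 1.5022 × 10^6 = 3.328 × 10^-6 mM = 3.33 nM

3.33 nM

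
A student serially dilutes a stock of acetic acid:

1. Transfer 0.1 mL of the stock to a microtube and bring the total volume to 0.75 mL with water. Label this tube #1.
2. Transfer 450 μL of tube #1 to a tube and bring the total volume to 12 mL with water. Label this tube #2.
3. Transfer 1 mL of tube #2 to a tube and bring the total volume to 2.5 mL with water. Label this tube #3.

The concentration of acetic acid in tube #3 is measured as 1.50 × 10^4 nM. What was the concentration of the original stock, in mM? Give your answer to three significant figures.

Step 1: 0.1 mL brought to 0.75 mL → factor 0.75/0.1 = 7.5
Step 2: 450 μL brought to 12 mL → factor 12000/450 = 26.667
Step 3: 1 mL brought to 2.5 mL → factor 2.5/1 = 2.5
Overall dilution factor = 7.5 × 26.667 × 2.5 = 500
Stock = 1.50 × 10^4 nM × 500 = 7.500 × 10^6 nM = 7.50 mM

7.50 mM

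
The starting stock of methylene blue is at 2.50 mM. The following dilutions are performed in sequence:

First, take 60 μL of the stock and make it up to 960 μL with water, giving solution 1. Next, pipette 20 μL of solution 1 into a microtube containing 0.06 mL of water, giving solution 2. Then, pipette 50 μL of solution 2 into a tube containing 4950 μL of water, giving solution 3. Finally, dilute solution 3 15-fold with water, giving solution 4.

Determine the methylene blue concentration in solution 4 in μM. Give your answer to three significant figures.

Step 1: 60 μL brought to 960 μL → factor 960/60 = 16
Step 2: 20 μL + 0.06 mL = 80 μL total → factor 80/20 = 4
Step 3: 50 μL + 4950 μL = 5000 μL total → factor 5000/50 = 100
Step 4: 15-fold → factor 15
Overall dilution factor = 16 × 4 × 100 × 15 = 96000
Final = 2.50 mM / 96000 = 2.604 × 10^-5 mM = 0.0260 μM

0.0260 μM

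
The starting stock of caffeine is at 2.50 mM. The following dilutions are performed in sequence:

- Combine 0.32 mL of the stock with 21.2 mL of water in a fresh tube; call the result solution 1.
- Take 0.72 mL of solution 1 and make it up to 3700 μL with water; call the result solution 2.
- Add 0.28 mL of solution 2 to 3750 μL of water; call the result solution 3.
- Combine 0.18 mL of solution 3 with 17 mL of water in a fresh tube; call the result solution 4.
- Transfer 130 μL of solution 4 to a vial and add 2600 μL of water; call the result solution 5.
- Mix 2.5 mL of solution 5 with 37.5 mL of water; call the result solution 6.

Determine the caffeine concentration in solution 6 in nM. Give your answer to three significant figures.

Step 1: 0.32 mL + 21.2 mL = 21.52 mL total → factor 21.52/0.32 = 67.25
Step 2: 0.72 mL brought to 3700 μL → factor 3.7/0.72 = 5.1389
Step 3: 0.28 mL + 3750 μL = 4.03 mL total → factor 4.03/0.28 = 14.393
Step 4: 0.18 mL + 17 mL = 17.18 mL total → factor 17.18/0.18 = 95.444
Step 5: 130 μL + 2600 μL = 2730 μL total → factor 2730/130 = 21
Step 6: 2.5 mL + 37.5 mL = 40 mL total → factor 40/2.5 = 16
Overall dilution factor = 67.25 × 5.1389 × 14.393 × 95.444 × 21 × 16 = 1.5951 × 10^8
Final = 2.50 mM / 1.5951 × 10^8 = 1.567 × 10^-8 mM = 0.0157 nM

0.0157 nM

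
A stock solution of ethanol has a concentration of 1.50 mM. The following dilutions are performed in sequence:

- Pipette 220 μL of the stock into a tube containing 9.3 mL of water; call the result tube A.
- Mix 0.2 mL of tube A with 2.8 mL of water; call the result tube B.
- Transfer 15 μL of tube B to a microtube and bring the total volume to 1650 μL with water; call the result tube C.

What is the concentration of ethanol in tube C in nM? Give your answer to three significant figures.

Step 1: 220 μL + 9.3 mL = 9520 μL total → factor 9520/220 = 43.273
Step 2: 0.2 mL + 2.8 mL = 3 mL total → factor 3/0.2 = 15
Step 3: 15 μL brought to 1650 μL → factor 1650/15 = 110
Overall dilution factor = 43.273 × 15 × 110 = 71400
Final = 1.50 mM / 71400 = 2.101 × 10^-5 mM = 21.0 nM

21.0 nM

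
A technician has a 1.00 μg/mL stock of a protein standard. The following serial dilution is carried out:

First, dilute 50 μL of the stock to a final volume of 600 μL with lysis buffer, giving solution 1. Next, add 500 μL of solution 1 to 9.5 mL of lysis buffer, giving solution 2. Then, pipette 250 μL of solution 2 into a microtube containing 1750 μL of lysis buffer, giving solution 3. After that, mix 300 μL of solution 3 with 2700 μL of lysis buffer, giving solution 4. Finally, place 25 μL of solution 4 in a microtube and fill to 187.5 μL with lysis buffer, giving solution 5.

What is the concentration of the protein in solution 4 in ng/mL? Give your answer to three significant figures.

0.0521 ng/mL

Step 1: 50 μL brought to 600 μL → factor 600/50 = 12
Step 2: 500 μL + 9.5 mL = 10000 μL total → factor 10000/500 = 20
Step 3: 250 μL + 1750 μL = 2000 μL total → factor 2000/250 = 8
Step 4: 300 μL + 2700 μL = 3000 μL total → factor 3000/300 = 10
Dilution factor through solution 4 = 12 × 20 × 8 × 10 = 19200
[solution 4] = 1.00 μg/mL / 19200 = 5.208 × 10^-5 μg/mL = 0.0521 ng/mL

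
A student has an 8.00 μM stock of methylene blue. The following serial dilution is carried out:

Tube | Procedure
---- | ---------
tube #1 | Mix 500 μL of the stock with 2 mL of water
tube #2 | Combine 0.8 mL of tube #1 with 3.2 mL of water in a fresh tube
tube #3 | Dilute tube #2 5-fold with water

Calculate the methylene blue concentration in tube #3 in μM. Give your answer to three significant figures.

Step 1: 500 μL + 2 mL = 2500 μL total → factor 2500/500 = 5
Step 2: 0.8 mL + 3.2 mL = 4 mL total → factor 4/0.8 = 5
Step 3: 5-fold → factor 5
Dilution factor through tube #3 = 5 × 5 × 5 = 125
[tube #3] = 8.00 μM / 125 = 0.0640 μM

0.0640 μM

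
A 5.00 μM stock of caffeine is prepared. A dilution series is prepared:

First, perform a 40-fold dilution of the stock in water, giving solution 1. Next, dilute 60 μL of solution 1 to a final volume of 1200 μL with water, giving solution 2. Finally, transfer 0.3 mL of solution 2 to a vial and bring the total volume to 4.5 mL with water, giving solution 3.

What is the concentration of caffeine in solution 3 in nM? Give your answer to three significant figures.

0.417 nM

Step 1: 40-fold → factor 40
Step 2: 60 μL brought to 1200 μL → factor 1200/60 = 20
Step 3: 0.3 mL brought to 4.5 mL → factor 4.5/0.3 = 15
Overall dilution factor = 40 × 20 × 15 = 12000
Final = 5.00 μM / 12000 = 0.0004167 μM = 0.417 nM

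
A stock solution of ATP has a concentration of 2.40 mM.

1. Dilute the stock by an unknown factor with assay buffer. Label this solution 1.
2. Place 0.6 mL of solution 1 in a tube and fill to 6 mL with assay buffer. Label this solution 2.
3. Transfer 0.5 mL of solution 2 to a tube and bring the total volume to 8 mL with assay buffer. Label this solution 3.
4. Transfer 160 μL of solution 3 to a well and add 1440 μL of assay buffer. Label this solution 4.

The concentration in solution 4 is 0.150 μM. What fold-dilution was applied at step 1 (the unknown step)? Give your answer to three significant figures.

10.0-fold

Step 1: unknown factor x
Step 2: 0.6 mL brought to 6 mL → factor 6/0.6 = 10
Step 3: 0.5 mL brought to 8 mL → factor 8/0.5 = 16
Step 4: 160 μL + 1440 μL = 1600 μL total → factor 1600/160 = 10
Product of known-step factors = 1600
Overall factor = 2.40 mM / (0.150 μM) = 16000
x = 16000 / 1600 = 10.0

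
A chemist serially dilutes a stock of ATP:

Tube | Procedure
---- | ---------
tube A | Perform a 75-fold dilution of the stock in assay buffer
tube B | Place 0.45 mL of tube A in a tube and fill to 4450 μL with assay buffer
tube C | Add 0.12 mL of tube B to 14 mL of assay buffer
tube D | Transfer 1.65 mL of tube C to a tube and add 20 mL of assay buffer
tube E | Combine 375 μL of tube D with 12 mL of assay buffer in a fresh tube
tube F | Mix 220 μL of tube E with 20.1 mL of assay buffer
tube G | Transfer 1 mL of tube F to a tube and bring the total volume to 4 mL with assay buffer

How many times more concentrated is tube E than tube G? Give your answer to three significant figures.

369

Step 1: 75-fold → factor 75
Step 2: 0.45 mL brought to 4450 μL → factor 4.45/0.45 = 9.8889
Step 3: 0.12 mL + 14 mL = 14.12 mL total → factor 14.12/0.12 = 117.67
Step 4: 1.65 mL + 20 mL = 21.65 mL total → factor 21.65/1.65 = 13.121
Step 5: 375 μL + 12 mL = 12375 μL total → factor 12375/375 = 33
Step 6: 220 μL + 20.1 mL = 20320 μL total → factor 20320/220 = 92.364
Step 7: 1 mL brought to 4 mL → factor 4/1 = 4
Dilution factor to tube E = 3.7788 × 10^7; to tube G = 1.3961 × 10^10
[tube E]/[tube G] = (factor to tube G)/(factor to tube E) = 1.3961 × 10^10/3.7788 × 10^7 = 369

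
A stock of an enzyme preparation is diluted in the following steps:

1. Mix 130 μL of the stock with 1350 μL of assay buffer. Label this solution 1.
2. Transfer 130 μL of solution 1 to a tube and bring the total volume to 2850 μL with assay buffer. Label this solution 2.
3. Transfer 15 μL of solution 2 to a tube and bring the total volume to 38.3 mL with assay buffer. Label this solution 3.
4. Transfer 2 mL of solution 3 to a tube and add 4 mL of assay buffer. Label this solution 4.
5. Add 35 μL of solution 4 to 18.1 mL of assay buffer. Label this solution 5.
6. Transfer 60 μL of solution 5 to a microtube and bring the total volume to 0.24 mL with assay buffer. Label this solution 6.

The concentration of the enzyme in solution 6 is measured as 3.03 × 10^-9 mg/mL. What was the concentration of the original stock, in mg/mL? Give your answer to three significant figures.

12.0 mg/mL

Step 1: 130 μL + 1350 μL = 1480 μL total → factor 1480/130 = 11.385
Step 2: 130 μL brought to 2850 μL → factor 2850/130 = 21.923
Step 3: 15 μL brought to 38.3 mL → factor 38300/15 = 2553.3
Step 4: 2 mL + 4 mL = 6 mL total → factor 6/2 = 3
Step 5: 35 μL + 18.1 mL = 18135 μL total → factor 18135/35 = 518.14
Step 6: 60 μL brought to 0.24 mL → factor 240/60 = 4
Overall dilution factor = 11.385 × 21.923 × 2553.3 × 3 × 518.14 × 4 = 3.9624 × 10^9
Stock = 3.03 × 10^-9 mg/mL × 3.9624 × 10^9 = 12.0 mg/mL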